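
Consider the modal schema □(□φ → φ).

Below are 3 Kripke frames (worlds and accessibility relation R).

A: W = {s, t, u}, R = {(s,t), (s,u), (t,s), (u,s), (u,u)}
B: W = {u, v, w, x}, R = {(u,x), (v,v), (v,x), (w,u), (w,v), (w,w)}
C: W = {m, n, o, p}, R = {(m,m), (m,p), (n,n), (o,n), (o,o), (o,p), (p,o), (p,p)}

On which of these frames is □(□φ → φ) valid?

This is the axiom for shift-reflexivity; its first-order frame correspondent is ∀x ∀y (Rxy → Ryy).
A: fails — Rus but not Rss.
B: fails — Rwu but not Ruu.
C: satisfies the condition.

C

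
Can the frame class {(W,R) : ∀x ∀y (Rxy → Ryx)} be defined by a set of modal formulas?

Yes, by q → □◇q

Yes: it is symmetry, defined by the B schema q → □◇q.
Suppose q→□◇q is valid. Take Rxy and set V(q)={x}. Then q at x, so □◇q at x, so ◇q at y, so some z with Ryz has q; z=x, i.e. Ryx.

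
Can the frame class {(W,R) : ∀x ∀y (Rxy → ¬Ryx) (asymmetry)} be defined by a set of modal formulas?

Not modally definable

Modal frame validity is preserved under surjective bounded morphisms.
The 3-cycle (worlds w0,w1,w2 with w0→w1→w2→w0) is asymmetric. Mapping every world to a single reflexive point • is a surjective bounded morphism, and the reflexive point is not asymmetric (R•• but asymmetry requires ¬R••).
So no modal formula (or set of formulas) defines exactly the asymmetric frames.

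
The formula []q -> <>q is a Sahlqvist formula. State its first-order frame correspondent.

Seriality

Suppose □q→◇q is valid. At any x set V(q)=W. Then □q at x, so ◇q at x, so x has a successor.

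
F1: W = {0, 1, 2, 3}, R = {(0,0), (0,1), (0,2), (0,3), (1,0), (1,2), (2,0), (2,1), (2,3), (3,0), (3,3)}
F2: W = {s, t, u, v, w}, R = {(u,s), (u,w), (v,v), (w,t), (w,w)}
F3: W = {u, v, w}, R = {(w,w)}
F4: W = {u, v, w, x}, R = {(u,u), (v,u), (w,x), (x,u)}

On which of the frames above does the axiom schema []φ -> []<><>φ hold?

The schema corresponds to a generalized confluence (Geach) condition: forall x forall z (xRz -> exists w (xRw & z R^2 w)).
F1: condition met.
F2: fails — uRs but no w* with uRw* and sR²w*.
F3: condition met.
F4: fails — wRx but no t with wRt and xR²t.

F1, F3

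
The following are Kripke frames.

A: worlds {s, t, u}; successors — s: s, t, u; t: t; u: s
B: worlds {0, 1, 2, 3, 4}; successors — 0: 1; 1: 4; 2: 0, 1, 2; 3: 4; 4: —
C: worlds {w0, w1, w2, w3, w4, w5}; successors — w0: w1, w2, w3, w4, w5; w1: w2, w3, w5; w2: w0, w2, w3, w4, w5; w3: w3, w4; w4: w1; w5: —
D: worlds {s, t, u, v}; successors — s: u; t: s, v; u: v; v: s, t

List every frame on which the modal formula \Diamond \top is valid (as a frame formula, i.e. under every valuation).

A, D

Frame correspondent (Sahlqvist): \forall x \exists y Rxy — i.e. seriality.
A: ✓.
B: fails — world 4 has no successor.
C: fails — world w5 has no successor.
D: ✓.
Valid on: A, D.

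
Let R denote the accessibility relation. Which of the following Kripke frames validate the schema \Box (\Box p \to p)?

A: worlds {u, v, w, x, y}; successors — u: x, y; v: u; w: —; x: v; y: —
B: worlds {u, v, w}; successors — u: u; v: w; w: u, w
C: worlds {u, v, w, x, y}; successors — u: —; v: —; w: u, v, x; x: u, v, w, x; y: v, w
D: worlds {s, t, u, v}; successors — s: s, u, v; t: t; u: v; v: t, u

The schema corresponds to shift-reflexivity: \forall x \forall y (Rxy \to Ryy).
A: fails — Rvu but not Ruu.
B: ✓.
C: fails — Rxw but not Rww.
D: fails — Ruv but not Rvv.

B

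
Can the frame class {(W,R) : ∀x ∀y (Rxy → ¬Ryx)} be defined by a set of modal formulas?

No

Any modally definable frame class is closed under surjective bounded morphisms.
The 5-cycle (worlds a,b,c,d,e with a→b→c→d→e→a) is asymmetric. Mapping every world to a single reflexive point • is a surjective bounded morphism, and the reflexive point is not asymmetric (R•• but asymmetry requires ¬R••).
So the class is not modally definable.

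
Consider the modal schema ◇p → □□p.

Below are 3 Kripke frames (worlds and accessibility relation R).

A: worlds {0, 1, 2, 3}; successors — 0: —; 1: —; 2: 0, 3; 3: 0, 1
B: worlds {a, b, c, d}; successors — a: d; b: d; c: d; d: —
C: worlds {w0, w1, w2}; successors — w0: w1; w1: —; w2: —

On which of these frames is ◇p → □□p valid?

B, C

The schema corresponds to a generalized confluence (Geach) condition: ∀x ∀y ∀z ((xRy ∧ xR²z) → ∃w (y = w ∧ z = w)).
A: fails — 2R0, 2R²1 but 0 ≠ 1.
B: ✓.
C: ✓.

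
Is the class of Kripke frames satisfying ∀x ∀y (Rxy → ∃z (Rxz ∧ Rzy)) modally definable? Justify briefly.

Yes — defined by □□p → □p

This is a Sahlqvist condition; the C4 axiom □□p → □p defines it.
Suppose □□p→□p is valid. Take Rxy and set V(p)={w : xR²w}. Then □□p at x, so □p at x, so p at y, i.e. ∃z(Rxz∧Rzy).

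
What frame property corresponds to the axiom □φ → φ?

Reflexivity

Suppose □φ→φ is valid. At any x set V(φ)={w : Rxw}. Then □φ holds at x, so φ holds at x, i.e. Rxx.
The converse is a direct semantic check.
So the correspondent is reflexivity.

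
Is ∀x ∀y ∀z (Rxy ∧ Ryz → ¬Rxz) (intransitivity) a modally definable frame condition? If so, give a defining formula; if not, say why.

If a class were modally definable it would be closed under surjective bounded morphisms (Goldblatt–Thomason).
The 5-cycle (worlds 0,1,2,3,4 with 0→1→2→3→4→0) is intransitive. Mapping every world to a single reflexive point • is a surjective bounded morphism; the reflexive point is not intransitive (R••∧R•• but R••).
Hence intransitivity is not modally definable.

No — not modally definable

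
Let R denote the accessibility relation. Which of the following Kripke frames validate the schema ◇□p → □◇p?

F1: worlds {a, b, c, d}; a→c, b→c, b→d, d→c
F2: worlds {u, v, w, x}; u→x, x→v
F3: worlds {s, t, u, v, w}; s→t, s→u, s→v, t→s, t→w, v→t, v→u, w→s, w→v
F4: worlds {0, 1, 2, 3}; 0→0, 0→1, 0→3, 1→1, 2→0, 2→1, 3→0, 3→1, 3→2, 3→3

F4

Frame correspondent (Sahlqvist): ∀x ∀y ∀z (Rxy ∧ Rxz → ∃w (Ryw ∧ Rzw)) — i.e. convergence.
F1: fails — Rac and Rac but c and c have no common successor.
F2: fails — Rxv and Rxv but v and v have no common successor.
F3: fails — Rsv and Rsu but v and u have no common successor.
F4: ✓.
Valid on: F4.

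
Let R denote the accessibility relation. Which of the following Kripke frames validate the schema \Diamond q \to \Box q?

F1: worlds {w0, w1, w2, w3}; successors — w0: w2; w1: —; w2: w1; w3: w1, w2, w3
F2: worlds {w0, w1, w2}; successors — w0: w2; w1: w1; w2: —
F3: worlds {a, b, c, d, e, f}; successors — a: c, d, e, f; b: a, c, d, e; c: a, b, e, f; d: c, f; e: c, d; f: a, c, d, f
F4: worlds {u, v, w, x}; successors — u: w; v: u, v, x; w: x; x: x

F2

This is the axiom for partial functionality; its first-order frame correspondent is \forall x \forall y \forall z (Rxy \wedge Rxz \to y = z).
F1: fails — w3 sees both w1 and w2.
F2: satisfies the condition.
F3: fails — a sees both c and d.
F4: fails — v sees both u and v.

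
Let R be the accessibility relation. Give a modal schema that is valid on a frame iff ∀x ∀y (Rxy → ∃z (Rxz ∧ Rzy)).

This is density; the standard corresponding axiom is C4: □□q → □q.

□□q → □q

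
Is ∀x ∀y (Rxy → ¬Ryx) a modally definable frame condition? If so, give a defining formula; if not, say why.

No

If a class were modally definable it would be closed under surjective bounded morphisms (Goldblatt–Thomason).
The 3-cycle (worlds w0,w1,w2 with w0→w1→w2→w0) is asymmetric. Mapping every world to a single reflexive point • is a surjective bounded morphism, and the reflexive point is not asymmetric (R•• but asymmetry requires ¬R••).
So no modal formula (or set of formulas) defines exactly the asymmetric frames.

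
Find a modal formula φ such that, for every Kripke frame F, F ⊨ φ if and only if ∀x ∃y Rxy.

□p → ◇p

The condition is seriality. The D schema □p → ◇p defines it.
Suppose □p→◇p is valid. At any x set V(p)=W. Then □p at x, so ◇p at x, so x has a successor.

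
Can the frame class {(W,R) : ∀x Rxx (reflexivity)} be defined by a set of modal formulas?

Definable; □p → p defines it

This is a Sahlqvist condition; the T axiom □p → p defines it.
Suppose □p→p is valid. At any x set V(p)={w : Rxw}. Then □p holds at x, so p holds at x, i.e. Rxx.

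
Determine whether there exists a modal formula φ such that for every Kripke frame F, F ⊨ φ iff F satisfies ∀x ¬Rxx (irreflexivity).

If a class were modally definable it would be closed under surjective bounded morphisms (Goldblatt–Thomason).
The 4-cycle (worlds w0,w1,w2,w3 with w0→w1→w2→w3→w0) is irreflexive, and the map sending every world to a single reflexive point • is a surjective bounded morphism (forth: every edge maps to (•,•); back: every world has a successor). So any modal formula valid on the 4-cycle is also valid on the reflexive point, which is not irreflexive.
So the class is not modally definable.

Not modally definable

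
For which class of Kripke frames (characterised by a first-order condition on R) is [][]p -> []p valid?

density: forall x forall y (Rxy -> exists z (Rxz & Rzy))

Suppose □□p→□p is valid. Take Rxy and set V(p)={w : xR²w}. Then □□p at x, so □p at x, so p at y, i.e. ∃z(Rxz∧Rzy).
Conversely, any frame satisfying forall x forall y (Rxy -> exists z (Rxz & Rzy)) validates the schema.
Frame condition: forall x forall y (Rxy -> exists z (Rxz & Rzy)).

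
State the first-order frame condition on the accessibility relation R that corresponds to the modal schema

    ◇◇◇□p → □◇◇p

This is a Sahlqvist (Geach-type) schema ◇^3□^1p → □^1◇^2p.
First-order correspondent: ∀x ∀y ∀z ((xR³y ∧ xRz) → ∃w (yRw ∧ zR²w)).

∀x ∀y ∀z ((xR³y ∧ xRz) → ∃w (yRw ∧ zR²w))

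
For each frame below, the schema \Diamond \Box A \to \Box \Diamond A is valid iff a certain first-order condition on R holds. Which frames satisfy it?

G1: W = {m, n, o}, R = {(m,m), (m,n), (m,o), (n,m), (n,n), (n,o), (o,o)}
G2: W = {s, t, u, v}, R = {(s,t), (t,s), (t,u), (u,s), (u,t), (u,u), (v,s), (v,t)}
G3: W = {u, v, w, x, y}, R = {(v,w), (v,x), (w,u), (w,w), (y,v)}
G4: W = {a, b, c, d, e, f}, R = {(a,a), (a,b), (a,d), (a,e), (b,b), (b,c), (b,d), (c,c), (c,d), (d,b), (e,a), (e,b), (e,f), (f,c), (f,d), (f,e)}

Frame correspondent (Sahlqvist): \forall x \forall y \forall z (Rxy \wedge Rxz \to \exists w (Ryw \wedge Rzw)) — i.e. convergence.
G1: condition met.
G2: fails — Rut and Rus but t and s have no common successor.
G3: fails — Rvw and Rvx but w and x have no common successor.
G4: fails — Rbc and Rbd but c and d have no common successor.
Valid on: G1.

G1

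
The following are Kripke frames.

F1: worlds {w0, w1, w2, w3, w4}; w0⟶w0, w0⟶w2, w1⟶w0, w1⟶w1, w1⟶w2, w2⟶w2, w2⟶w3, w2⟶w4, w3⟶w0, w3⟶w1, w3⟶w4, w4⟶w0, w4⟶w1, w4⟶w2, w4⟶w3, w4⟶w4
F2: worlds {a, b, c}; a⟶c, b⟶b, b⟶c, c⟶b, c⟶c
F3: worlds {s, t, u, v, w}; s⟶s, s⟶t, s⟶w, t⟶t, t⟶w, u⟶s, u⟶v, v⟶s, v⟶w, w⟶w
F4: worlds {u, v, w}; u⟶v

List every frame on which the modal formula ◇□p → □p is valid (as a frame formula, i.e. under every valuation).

F2

The schema corresponds to the Euclidean property: ∀x ∀y ∀z (Rxy ∧ Rxz → Ryz).
F1: fails — Rw0w2 and Rw0w0 but not Rw2w0.
F2: ✓.
F3: fails — Rsw and Rss but not Rws.
F4: fails — Ruv and Ruv but not Rvv.
Valid on: F2.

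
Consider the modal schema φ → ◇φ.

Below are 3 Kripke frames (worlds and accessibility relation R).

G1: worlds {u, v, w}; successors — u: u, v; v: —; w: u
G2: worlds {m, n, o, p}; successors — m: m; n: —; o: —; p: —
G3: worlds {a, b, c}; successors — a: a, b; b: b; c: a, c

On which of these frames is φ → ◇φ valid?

Frame correspondent (Sahlqvist): ∀x ∃w (x = w ∧ xRw) — i.e. a generalized confluence (Geach) condition.
G1: fails — at v but no t with v=t and vRt.
G2: fails — at n but no w with n=w and nRw.
G3: holds.

G3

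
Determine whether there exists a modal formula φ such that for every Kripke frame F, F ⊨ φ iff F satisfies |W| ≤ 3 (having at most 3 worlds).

Any modally definable frame class is closed under disjoint unions.
Any modal formula valid on each of 4 disjoint one-world frames is valid on their disjoint union (validity is preserved under disjoint unions). Each one-world frame has |W|=1≤3, but the union has |W|=4.
Hence having at most 3 worlds is not modally definable.

No — not modally definable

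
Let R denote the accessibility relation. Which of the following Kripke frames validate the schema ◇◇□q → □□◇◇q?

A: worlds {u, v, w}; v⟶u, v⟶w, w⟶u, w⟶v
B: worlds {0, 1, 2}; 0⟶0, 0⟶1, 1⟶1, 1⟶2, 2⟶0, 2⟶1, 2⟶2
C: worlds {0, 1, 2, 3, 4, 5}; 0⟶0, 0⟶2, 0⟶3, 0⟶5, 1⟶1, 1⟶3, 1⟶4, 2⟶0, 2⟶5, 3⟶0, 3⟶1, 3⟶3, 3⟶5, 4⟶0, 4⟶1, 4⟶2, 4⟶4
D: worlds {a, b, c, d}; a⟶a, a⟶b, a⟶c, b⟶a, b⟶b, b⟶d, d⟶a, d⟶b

B

Frame correspondent (Sahlqvist): ∀x ∀y ∀z ((xR²y ∧ xR²z) → ∃w (yRw ∧ zR²w)) — i.e. a generalized confluence (Geach) condition.
A: fails — vR²u, vR²u but no t with uRt and uR²t.
B: satisfies the condition.
C: fails — 0R²0, 0R²5 but no w with 0Rw and 5R²w.
D: fails — aR²a, aR²c but no w with aRw and cR²w.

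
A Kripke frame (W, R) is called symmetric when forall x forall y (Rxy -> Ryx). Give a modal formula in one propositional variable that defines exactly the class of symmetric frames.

p → □◇p

A defining formula is p → □◇p (the B axiom).
Suppose p→□◇p is valid. Take Rxy and set V(p)={x}. Then p at x, so □◇p at x, so ◇p at y, so some z with Ryz has p; z=x, i.e. Ryx.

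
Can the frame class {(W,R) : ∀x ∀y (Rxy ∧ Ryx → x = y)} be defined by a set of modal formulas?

Not definable by any modal formula

Modal frame validity is preserved under surjective bounded morphisms.
The 4-cycle (worlds a,b,c,d with a→b→c→d→a) is antisymmetric. Sending even-indexed worlds to • and odd-indexed worlds to ∘ is a surjective bounded morphism onto the two-world frame with •↔∘, which is not antisymmetric.
So the class is not modally definable.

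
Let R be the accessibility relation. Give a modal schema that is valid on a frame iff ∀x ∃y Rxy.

This is seriality; the standard corresponding axiom is D: □q → ◇q.

□q → ◇q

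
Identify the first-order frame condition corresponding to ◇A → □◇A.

the Euclidean property: ∀x ∀y ∀z (Rxy ∧ Rxz → Ryz)

This schema is the 5 axiom.
It corresponds to the Euclidean property: ∀x ∀y ∀z (Rxy ∧ Rxz → Ryz).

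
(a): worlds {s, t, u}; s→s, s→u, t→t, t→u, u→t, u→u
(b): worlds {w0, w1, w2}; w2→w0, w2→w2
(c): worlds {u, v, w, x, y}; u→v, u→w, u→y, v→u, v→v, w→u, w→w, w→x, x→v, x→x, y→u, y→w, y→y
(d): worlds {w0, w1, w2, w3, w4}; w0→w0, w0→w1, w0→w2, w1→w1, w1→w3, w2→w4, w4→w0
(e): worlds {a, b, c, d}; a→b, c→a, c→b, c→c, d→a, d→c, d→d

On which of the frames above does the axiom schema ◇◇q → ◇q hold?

Frame correspondent (Sahlqvist): ∀x ∀y ∀z (Rxy ∧ Ryz → Rxz) — i.e. transitivity.
(a): fails — Rsu and Rut but not Rst.
(b): ✓.
(c): fails — Ruv and Rvu but not Ruu.
(d): fails — Rw2w4 and Rw4w0 but not Rw2w0.
(e): fails — Rdc and Rcb but not Rdb.
Valid on: (b).

(b)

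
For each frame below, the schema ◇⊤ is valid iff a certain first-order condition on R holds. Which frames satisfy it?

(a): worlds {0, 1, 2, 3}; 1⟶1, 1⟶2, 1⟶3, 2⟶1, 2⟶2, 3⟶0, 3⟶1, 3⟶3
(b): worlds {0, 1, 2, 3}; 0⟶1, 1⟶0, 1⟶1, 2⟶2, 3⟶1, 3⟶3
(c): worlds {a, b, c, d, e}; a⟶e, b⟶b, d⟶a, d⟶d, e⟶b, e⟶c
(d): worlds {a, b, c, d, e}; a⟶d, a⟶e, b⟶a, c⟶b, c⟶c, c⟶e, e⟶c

(b)

This is the axiom for seriality; its first-order frame correspondent is ∀x ∃y Rxy.
(a): fails — world 0 has no successor.
(b): satisfies the condition.
(c): fails — world c has no successor.
(d): fails — world d has no successor.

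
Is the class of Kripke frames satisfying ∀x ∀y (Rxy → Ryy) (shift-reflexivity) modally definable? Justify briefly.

Definable; □(□p → p) defines it

Yes: it is shift-reflexivity, defined by the T□ schema □(□p → p).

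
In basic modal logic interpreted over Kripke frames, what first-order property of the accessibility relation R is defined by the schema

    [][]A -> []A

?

This schema is the C4 axiom.
It corresponds to density: forall x forall y (Rxy -> exists z (Rxz & Rzy)).

Density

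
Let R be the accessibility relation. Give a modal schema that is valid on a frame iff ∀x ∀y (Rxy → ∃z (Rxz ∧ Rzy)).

□□s → □s

This is density; the standard corresponding axiom is C4: □□s → □s.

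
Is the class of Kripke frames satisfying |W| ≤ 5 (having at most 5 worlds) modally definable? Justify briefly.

Any modally definable frame class is closed under disjoint unions.
Any modal formula valid on each of 6 disjoint one-world frames is valid on their disjoint union (validity is preserved under disjoint unions). Each one-world frame has |W|=1≤5, but the union has |W|=6.
Hence having at most 5 worlds is not modally definable.

Not definable by any modal formula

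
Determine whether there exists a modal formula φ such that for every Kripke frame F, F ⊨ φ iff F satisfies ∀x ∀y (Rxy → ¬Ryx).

Modal frame validity is preserved under surjective bounded morphisms.
The 5-cycle (worlds w0,w1,w2,w3,w4 with w0→w1→w2→w3→w4→w0) is asymmetric. Mapping every world to a single reflexive point • is a surjective bounded morphism, and the reflexive point is not asymmetric (R•• but asymmetry requires ¬R••).
So the class is not modally definable.

No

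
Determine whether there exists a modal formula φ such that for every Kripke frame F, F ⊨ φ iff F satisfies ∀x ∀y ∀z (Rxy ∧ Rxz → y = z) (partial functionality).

Yes — defined by ◇p → □p

Yes: it is partial functionality, defined by the CD schema ◇p → □p.
Suppose ◇p→□p is valid. Take Rxy, Rxz and set V(p)={y}. Then ◇p at x, so □p at x, so p at z, i.e. z=y.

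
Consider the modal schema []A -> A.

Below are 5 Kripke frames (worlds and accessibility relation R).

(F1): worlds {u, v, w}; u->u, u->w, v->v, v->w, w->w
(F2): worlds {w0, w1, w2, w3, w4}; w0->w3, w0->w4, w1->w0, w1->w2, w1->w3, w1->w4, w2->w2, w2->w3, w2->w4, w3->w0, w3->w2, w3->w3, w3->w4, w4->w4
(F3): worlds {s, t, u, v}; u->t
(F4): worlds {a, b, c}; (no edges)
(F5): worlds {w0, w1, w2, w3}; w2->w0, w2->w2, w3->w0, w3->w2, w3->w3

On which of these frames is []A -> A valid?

This is the axiom for reflexivity; its first-order frame correspondent is forall x Rxx.
(F1): satisfies the condition.
(F2): fails — world w0 does not see itself.
(F3): fails — world s does not see itself.
(F4): fails — world a does not see itself.
(F5): fails — world w0 does not see itself.

(F1)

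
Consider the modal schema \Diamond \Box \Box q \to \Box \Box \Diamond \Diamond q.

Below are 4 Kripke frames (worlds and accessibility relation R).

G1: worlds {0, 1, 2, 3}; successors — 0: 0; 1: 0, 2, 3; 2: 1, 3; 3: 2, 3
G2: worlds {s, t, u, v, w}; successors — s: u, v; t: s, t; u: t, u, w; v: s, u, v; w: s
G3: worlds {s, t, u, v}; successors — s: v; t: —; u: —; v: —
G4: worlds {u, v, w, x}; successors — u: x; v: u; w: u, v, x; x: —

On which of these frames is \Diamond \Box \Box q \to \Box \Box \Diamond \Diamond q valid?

G2, G3

Frame correspondent (Sahlqvist): \forall x \forall y \forall z ((xRy \wedge x R^2 z) \to \exists w (y R^2 w \wedge z R^2 w)) — i.e. a generalized confluence (Geach) condition.
G1: fails — 1R0, 1R²3 but no w with 0R²w and 3R²w.
G2: ✓.
G3: ✓.
G4: fails — vRu, vR²x but no t with uR²t and xR²t.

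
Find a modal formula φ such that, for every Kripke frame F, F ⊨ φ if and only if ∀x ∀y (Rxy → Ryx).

p → □◇p

The condition is symmetry. The B schema p → □◇p defines it.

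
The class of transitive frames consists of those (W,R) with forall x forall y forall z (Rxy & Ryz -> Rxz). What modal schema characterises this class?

This is transitivity; the standard corresponding axiom is 4: □s → □□s.

□s → □□s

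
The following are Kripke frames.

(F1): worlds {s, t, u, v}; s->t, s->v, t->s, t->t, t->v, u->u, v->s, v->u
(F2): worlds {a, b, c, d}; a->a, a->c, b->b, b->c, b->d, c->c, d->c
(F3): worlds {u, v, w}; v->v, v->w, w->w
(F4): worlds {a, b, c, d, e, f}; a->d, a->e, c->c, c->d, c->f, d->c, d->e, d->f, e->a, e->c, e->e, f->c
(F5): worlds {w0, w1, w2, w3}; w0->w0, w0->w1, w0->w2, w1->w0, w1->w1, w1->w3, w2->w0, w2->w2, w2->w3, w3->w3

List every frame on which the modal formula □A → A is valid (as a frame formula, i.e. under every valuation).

(F5)

Frame correspondent (Sahlqvist): ∀x Rxx — i.e. reflexivity.
(F1): fails — world s does not see itself.
(F2): fails — world d does not see itself.
(F3): fails — world u does not see itself.
(F4): fails — world a does not see itself.
(F5): satisfies the condition.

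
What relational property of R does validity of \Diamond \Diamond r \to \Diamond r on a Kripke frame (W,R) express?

transitivity

Replacing r by ¬r and contraposing gives the equivalent schema □r → □□r.
Suppose □r→□□r is valid. Take Rxy, Ryz and set V(r)={w : Rxw}. Then □r at x, so □□r at x, so □r at y, so r at z, i.e. Rxz.
Conversely, any frame satisfying \forall x \forall y \forall z (Rxy \wedge Ryz \to Rxz) validates the schema.
Frame condition: \forall x \forall y \forall z (Rxy \wedge Ryz \to Rxz).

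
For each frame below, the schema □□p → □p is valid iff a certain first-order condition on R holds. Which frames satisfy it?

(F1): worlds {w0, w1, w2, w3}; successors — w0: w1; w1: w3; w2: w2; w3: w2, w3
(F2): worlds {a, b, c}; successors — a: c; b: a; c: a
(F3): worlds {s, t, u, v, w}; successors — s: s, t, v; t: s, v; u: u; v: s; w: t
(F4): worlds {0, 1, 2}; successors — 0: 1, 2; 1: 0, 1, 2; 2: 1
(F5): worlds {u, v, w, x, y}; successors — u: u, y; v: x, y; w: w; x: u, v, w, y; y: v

(F4)

Frame correspondent (Sahlqvist): ∀x ∀y (Rxy → ∃z (Rxz ∧ Rzy)) — i.e. density.
(F1): fails — Rw0w1 but no z with Rw0z and Rzw1.
(F2): fails — Rac but no z with Raz and Rzc.
(F3): fails — Rwt but no z with Rwz and Rzt.
(F4): condition met.
(F5): fails — Rvx but no z with Rvz and Rzx.
Valid on: (F4).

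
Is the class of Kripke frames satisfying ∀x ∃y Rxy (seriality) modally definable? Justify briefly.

Yes — defined by □q → ◇q

Yes: it is seriality, defined by the D schema □q → ◇q.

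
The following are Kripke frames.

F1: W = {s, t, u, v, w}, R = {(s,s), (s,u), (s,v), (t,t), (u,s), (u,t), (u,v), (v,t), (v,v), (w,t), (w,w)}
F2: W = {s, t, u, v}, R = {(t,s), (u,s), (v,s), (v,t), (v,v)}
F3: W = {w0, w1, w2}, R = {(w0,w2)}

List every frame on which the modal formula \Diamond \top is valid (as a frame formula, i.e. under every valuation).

F1

The schema corresponds to seriality: \forall x \exists y Rxy.
F1: holds.
F2: fails — world s has no successor.
F3: fails — world w1 has no successor.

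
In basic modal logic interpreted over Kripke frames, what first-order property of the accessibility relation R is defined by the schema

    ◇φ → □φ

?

Suppose ◇φ→□φ is valid. Take Rxy, Rxz and set V(φ)={y}. Then ◇φ at x, so □φ at x, so φ at z, i.e. z=y.
Conversely, any frame satisfying ∀x ∀y ∀z (Rxy ∧ Rxz → y = z) validates the schema.
Frame condition: ∀x ∀y ∀z (Rxy ∧ Rxz → y = z).

partial functionality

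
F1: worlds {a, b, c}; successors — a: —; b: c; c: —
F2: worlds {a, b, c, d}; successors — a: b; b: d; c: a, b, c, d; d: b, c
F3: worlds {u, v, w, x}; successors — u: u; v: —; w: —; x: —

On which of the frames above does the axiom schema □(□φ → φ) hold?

This is the axiom for shift-reflexivity; its first-order frame correspondent is ∀x ∀y (Rxy → Ryy).
F1: fails — Rbc but not Rcc.
F2: fails — Rcd but not Rdd.
F3: ✓.
Valid on: F3.

F3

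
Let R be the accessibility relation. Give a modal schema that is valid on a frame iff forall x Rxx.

A defining formula is □ψ → ψ (the T axiom).
Suppose □ψ→ψ is valid. At any x set V(ψ)={w : Rxw}. Then □ψ holds at x, so ψ holds at x, i.e. Rxx.

□ψ → ψ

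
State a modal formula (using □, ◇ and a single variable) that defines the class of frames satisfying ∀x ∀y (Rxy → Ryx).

The condition is symmetry. The B schema s → □◇s defines it.
Suppose s→□◇s is valid. Take Rxy and set V(s)={x}. Then s at x, so □◇s at x, so ◇s at y, so some z with Ryz has s; z=x, i.e. Ryx.

s → □◇s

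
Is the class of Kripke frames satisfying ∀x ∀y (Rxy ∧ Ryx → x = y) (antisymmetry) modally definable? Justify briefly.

If a class were modally definable it would be closed under surjective bounded morphisms (Goldblatt–Thomason).
The 6-cycle (worlds 0,1,2,3,4,5 with 0→1→2→3→4→5→0) is antisymmetric. Sending even-indexed worlds to • and odd-indexed worlds to ∘ is a surjective bounded morphism onto the two-world frame with •↔∘, which is not antisymmetric.
So no modal formula (or set of formulas) defines exactly the antisymmetric frames.

Not modally definable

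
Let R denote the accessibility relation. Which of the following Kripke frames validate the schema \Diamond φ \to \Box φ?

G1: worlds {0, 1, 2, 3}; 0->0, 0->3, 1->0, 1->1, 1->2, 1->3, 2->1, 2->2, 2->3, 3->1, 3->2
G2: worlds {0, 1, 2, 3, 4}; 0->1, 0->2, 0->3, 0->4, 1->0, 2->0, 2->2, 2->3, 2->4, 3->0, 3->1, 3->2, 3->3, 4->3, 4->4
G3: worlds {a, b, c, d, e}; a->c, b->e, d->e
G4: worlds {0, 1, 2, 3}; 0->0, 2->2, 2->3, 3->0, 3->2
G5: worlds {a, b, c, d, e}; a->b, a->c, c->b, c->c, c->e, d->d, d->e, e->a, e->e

This is the axiom for partial functionality; its first-order frame correspondent is \forall x \forall y \forall z (Rxy \wedge Rxz \to y = z).
G1: fails — 0 sees both 0 and 3.
G2: fails — 0 sees both 1 and 2.
G3: holds.
G4: fails — 2 sees both 2 and 3.
G5: fails — a sees both b and c.
Valid on: G3.

G3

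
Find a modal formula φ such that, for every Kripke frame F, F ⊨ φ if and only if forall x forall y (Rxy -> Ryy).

□(□ψ → ψ)

A defining formula is □(□ψ → ψ) (the T□ axiom).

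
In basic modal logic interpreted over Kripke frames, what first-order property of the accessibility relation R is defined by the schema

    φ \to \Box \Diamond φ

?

Symmetry

Suppose φ→□◇φ is valid. Take Rxy and set V(φ)={x}. Then φ at x, so □◇φ at x, so ◇φ at y, so some z with Ryz has φ; z=x, i.e. Ryx.
The converse is a direct semantic check.
Frame condition: \forall x \forall y (Rxy \to Ryx).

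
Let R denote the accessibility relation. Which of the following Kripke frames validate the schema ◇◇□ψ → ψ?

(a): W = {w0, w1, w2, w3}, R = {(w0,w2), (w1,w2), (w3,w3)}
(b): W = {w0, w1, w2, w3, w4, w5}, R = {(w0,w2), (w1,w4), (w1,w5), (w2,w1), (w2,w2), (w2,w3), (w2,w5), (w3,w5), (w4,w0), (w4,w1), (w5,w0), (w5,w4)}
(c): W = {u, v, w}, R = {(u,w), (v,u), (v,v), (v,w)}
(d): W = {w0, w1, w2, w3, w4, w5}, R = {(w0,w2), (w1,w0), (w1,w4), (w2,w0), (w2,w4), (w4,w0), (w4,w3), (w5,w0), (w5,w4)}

(a)

Frame correspondent (Sahlqvist): ∀x ∀y (xR²y → ∃w (yRw ∧ x = w)) — i.e. a generalized confluence (Geach) condition.
(a): ✓.
(b): fails — w0R²w1 but no w with w1Rw and w0=w.
(c): fails — vR²u but no t with uRt and v=t.
(d): fails — w0R²w0 but no w with w0Rw and w0=w.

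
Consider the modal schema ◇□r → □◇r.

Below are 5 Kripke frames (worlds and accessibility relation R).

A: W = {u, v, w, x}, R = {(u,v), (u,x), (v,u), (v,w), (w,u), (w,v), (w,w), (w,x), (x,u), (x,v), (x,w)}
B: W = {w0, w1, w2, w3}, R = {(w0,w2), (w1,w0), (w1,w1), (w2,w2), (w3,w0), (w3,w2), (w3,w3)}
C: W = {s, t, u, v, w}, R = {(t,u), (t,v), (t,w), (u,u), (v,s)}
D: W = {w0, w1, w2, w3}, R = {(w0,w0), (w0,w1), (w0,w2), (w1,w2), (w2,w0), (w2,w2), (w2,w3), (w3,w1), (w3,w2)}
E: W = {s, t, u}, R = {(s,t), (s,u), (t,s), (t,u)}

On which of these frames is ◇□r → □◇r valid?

The schema corresponds to convergence: ∀x ∀y ∀z (Rxy ∧ Rxz → ∃w (Ryw ∧ Rzw)).
A: fails — Rwu and Rwv but u and v have no common successor.
B: fails — Rw1w1 and Rw1w0 but w1 and w0 have no common successor.
C: fails — Rtv and Rtw but v and w have no common successor.
D: ✓.
E: fails — Rsu and Rsu but u and u have no common successor.
Valid on: D.

D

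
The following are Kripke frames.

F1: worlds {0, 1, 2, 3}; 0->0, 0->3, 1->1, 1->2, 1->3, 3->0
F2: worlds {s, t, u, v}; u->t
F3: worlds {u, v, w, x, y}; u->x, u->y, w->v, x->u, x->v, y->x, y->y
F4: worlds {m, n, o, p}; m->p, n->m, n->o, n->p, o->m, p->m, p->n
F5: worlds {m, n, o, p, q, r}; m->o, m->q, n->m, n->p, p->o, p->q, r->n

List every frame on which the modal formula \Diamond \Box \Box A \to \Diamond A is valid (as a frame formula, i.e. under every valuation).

This is the axiom for a generalized confluence (Geach) condition; its first-order frame correspondent is \forall x \forall y (xRy \to \exists w (y R^2 w \wedge xRw)).
F1: fails — 1R2 but no w with 2R²w and 1Rw.
F2: fails — uRt but no w with tR²w and uRw.
F3: fails — wRv but no t with vR²t and wRt.
F4: satisfies the condition.
F5: fails — mRo but no w with oR²w and mRw.
Valid on: F4.

F4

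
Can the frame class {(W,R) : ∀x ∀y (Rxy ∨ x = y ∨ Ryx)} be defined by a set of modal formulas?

Any modally definable frame class is closed under disjoint unions.
Take 3 disjoint single-world reflexive frames: each is trivially connected, but their disjoint union has 3 worlds with no edge between distinct components, so it is not connected.
Hence connectedness of R is not modally definable.

No — not modally definable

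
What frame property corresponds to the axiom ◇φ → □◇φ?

This schema is the 5 axiom.
It corresponds to the Euclidean property: ∀x ∀y ∀z (Rxy ∧ Rxz → Ryz).

The Euclidean property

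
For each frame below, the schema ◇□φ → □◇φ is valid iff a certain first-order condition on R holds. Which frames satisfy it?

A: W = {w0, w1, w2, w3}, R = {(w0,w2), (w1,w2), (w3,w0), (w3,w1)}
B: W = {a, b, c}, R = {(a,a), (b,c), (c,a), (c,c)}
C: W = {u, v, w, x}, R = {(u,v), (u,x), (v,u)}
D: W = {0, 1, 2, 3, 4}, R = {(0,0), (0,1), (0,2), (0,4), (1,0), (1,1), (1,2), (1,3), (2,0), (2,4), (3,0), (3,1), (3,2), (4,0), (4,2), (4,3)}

This is the axiom for convergence; its first-order frame correspondent is ∀x ∀y ∀z (Rxy ∧ Rxz → ∃w (Ryw ∧ Rzw)).
A: fails — Rw0w2 and Rw0w2 but w2 and w2 have no common successor.
B: holds.
C: fails — Ruv and Rux but v and x have no common successor.
D: holds.

B, D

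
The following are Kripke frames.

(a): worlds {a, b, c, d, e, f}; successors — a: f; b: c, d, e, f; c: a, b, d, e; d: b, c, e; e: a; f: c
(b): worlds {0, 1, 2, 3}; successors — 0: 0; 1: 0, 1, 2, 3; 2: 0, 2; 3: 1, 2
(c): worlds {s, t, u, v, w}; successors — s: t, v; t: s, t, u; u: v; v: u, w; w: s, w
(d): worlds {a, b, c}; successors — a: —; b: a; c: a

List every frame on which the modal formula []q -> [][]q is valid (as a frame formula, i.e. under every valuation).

(d)

The schema corresponds to transitivity: forall x forall y forall z (Rxy & Ryz -> Rxz).
(a): fails — Rbc and Rcb but not Rbb.
(b): fails — R32 and R20 but not R30.
(c): fails — Ruv and Rvw but not Ruw.
(d): ✓.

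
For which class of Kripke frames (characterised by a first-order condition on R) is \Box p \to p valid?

Reflexivity

This is the T axiom.
It corresponds to reflexivity: \forall x Rxx.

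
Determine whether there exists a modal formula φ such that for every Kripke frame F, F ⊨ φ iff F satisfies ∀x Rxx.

The condition is reflexivity. A defining modal formula is □p → p.
Suppose □p→p is valid. At any x set V(p)={w : Rxw}. Then □p holds at x, so p holds at x, i.e. Rxx.

Yes — defined by □p → p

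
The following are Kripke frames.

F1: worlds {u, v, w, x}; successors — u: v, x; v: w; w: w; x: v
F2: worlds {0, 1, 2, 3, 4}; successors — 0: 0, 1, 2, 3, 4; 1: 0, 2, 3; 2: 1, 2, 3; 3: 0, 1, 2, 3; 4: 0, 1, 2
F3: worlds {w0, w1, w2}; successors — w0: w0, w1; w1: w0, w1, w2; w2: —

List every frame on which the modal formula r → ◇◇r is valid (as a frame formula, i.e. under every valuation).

F2

This is the axiom for a generalized confluence (Geach) condition; its first-order frame correspondent is ∀x ∃w (x = w ∧ xR²w).
F1: fails — at u but no t with u=t and uR²t.
F2: holds.
F3: fails — at w2 but no w with w2=w and w2R²w.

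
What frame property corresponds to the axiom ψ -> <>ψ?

This is a form of the T axiom.
It corresponds to reflexivity: forall x Rxx.

Reflexivity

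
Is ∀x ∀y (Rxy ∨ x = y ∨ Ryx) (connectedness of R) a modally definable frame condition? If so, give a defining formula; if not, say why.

No

Modal frame validity is preserved under disjoint unions.
Take 4 disjoint single-world reflexive frames: each is trivially connected, but their disjoint union has 4 worlds with no edge between distinct components, so it is not connected.
So the class is not modally definable.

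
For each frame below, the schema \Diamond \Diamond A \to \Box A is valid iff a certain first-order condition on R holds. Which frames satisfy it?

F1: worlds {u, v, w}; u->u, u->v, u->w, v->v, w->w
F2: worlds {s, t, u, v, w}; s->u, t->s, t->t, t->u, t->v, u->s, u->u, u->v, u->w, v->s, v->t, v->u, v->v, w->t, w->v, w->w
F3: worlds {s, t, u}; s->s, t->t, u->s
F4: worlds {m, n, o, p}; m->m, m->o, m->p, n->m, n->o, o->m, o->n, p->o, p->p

F3

This is the axiom for a generalized confluence (Geach) condition; its first-order frame correspondent is \forall x \forall y \forall z ((x R^2 y \wedge xRz) \to \exists w (y = w \wedge z = w)).
F1: fails — uR²u, uRv but u ≠ v.
F2: fails — sR²s, sRu but s ≠ u.
F3: ✓.
F4: fails — mR²m, mRo but m ≠ o.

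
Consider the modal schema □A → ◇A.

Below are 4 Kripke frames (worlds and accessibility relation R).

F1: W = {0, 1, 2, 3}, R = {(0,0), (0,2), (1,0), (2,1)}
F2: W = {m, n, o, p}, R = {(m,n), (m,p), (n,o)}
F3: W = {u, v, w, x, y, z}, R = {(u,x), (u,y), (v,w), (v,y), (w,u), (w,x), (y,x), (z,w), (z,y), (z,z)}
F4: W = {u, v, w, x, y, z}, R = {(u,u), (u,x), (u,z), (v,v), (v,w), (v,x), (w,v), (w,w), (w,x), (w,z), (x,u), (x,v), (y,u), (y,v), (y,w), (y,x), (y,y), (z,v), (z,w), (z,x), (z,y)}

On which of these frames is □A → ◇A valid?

F4

The schema corresponds to seriality: ∀x ∃y Rxy.
F1: fails — world 3 has no successor.
F2: fails — world o has no successor.
F3: fails — world x has no successor.
F4: satisfies the condition.
Valid on: F4.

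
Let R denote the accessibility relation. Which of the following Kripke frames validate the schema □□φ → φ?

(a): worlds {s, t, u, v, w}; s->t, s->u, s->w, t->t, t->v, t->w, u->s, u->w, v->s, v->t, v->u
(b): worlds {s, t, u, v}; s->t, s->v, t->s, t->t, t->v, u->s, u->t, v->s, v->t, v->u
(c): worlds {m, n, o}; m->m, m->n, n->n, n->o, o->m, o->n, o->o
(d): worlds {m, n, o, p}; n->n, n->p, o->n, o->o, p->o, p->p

(c)

The schema corresponds to a generalized confluence (Geach) condition: ∀x ∃w (xR²w ∧ x = w).
(a): fails — at w but no w* with wR²w* and w=w*.
(b): fails — at u but no w with uR²w and u=w.
(c): ✓.
(d): fails — at m but no w with mR²w and m=w.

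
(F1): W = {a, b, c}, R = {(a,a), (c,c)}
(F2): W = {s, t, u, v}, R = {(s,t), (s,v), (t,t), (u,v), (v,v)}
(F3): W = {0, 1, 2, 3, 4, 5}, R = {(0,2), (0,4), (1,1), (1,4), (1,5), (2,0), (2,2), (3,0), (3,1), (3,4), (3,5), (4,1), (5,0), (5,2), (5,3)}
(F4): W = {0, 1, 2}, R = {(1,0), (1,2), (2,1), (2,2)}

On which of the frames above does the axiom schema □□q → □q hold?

Frame correspondent (Sahlqvist): ∀x ∀y (Rxy → ∃z (Rxz ∧ Rzy)) — i.e. density.
(F1): condition met.
(F2): condition met.
(F3): fails — R53 but no z with R5z and Rz3.
(F4): fails — R10 but no z with R1z and Rz0.
Valid on: (F1), (F2).

(F1), (F2)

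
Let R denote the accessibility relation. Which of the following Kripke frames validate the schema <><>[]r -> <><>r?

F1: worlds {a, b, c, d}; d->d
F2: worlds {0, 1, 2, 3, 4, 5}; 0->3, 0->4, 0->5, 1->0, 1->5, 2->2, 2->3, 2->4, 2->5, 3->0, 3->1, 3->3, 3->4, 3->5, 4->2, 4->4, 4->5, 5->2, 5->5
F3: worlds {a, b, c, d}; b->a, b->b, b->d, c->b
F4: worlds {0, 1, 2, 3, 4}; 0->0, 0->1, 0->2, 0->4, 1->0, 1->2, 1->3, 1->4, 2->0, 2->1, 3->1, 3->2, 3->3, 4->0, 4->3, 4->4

The schema corresponds to a generalized confluence (Geach) condition: forall x forall y (x R^2 y -> exists w (yRw & x R^2 w)).
F1: holds.
F2: holds.
F3: fails — bR²a but no w with aRw and bR²w.
F4: holds.
Valid on: F1, F2, F4.

F1, F2, F4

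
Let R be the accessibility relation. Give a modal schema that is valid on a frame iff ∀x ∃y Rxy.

□p → ◇p

The condition is seriality. The D schema □p → ◇p defines it.
Suppose □p→◇p is valid. At any x set V(p)=W. Then □p at x, so ◇p at x, so x has a successor.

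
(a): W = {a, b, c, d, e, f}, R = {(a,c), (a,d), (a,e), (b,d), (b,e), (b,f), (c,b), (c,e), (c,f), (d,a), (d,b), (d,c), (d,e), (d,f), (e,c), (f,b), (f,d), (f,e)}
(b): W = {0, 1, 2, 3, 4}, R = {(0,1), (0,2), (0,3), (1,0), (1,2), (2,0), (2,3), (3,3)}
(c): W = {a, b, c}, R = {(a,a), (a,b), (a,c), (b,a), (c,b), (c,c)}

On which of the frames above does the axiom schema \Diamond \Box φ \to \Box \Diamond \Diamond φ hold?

Frame correspondent (Sahlqvist): \forall x \forall y \forall z ((xRy \wedge xRz) \to \exists w (yRw \wedge z R^2 w)) — i.e. a generalized confluence (Geach) condition.
(a): fails — aRe, aRe but no w with eRw and eR²w.
(b): fails — 0R1, 0R3 but no w with 1Rw and 3R²w.
(c): ✓.
Valid on: (c).

(c)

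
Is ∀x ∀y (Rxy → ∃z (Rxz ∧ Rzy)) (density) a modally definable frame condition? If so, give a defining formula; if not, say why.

Yes, by □□q → □q

This is a Sahlqvist condition; the C4 axiom □□q → □q defines it.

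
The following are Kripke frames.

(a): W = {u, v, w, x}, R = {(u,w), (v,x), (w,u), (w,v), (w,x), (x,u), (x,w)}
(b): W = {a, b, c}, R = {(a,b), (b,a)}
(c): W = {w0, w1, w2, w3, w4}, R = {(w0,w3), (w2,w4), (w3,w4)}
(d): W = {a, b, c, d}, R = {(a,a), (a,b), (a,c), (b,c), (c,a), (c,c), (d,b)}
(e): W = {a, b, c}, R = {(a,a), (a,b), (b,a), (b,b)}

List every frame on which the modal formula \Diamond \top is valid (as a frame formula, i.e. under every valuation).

The schema corresponds to seriality: \forall x \exists y Rxy.
(a): satisfies the condition.
(b): fails — world c has no successor.
(c): fails — world w1 has no successor.
(d): satisfies the condition.
(e): fails — world c has no successor.

(a), (d)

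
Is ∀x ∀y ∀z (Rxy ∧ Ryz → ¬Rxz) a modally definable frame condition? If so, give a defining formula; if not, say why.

If a class were modally definable it would be closed under surjective bounded morphisms (Goldblatt–Thomason).
The 7-cycle (worlds 0,1,2,3,4,5,6 with 0→1→2→3→4→5→6→0) is intransitive. Mapping every world to a single reflexive point • is a surjective bounded morphism; the reflexive point is not intransitive (R••∧R•• but R••).
So no modal formula (or set of formulas) defines exactly the intransitive frames.

No — not modally definable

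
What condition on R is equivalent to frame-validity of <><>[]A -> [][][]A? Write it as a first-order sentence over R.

forall x forall y forall z ((x R^2 y & x R^3 z) -> exists w (yRw & z = w))

This is a Sahlqvist (Geach-type) schema ◇^2□^1A → □^3◇^0A.
First-order correspondent: forall x forall y forall z ((x R^2 y & x R^3 z) -> exists w (yRw & z = w)).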